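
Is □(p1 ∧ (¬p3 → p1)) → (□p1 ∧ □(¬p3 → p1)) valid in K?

Tableau for the negation ¬(□(p1 ∧ (¬p3 → p1)) → (□p1 ∧ □(¬p3 → p1))):
1. ¬(□(p1 ∧ (¬p3 → p1)) → (□p1 ∧ □(¬p3 → p1))), u
2. □(p1 ∧ (¬p3 → p1)), u
3. ¬(□p1 ∧ □(¬p3 → p1)), u
4. ¬□(¬p3 → p1), u
5. ¬(¬p3 → p1), v
6. ¬p3, v
7. ¬p1, v
8. p1 ∧ (¬p3 → p1), v
9. p1, v
10. ¬p3 → p1, v
Accessibility: uRv
Branch closes: p1 and ¬p1 both at v.
All branches of the negation close; one closing branch shown above.

Yes, valid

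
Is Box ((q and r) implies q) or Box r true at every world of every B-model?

Valid

Tableau for the negation not (Box ((q and r) implies q) or Box r):
1. not (Box ((q and r) implies q) or Box r), u
2. not Box ((q and r) implies q), u
3. not Box r, u
4. not ((q and r) implies q), v
5. q and r, v
6. not q, v
7. q, v
8. r, v
Accessibility: uRu, uRv, vRu, vRv
Branch closes: q and not q both at v.
Every branch of the negation's tableau closes; the branch above is one of them.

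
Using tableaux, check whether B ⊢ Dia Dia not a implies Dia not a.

Invalid (countermodel exists)

Tableau for the negation not (Dia Dia not a implies Dia not a):
1. not (Dia Dia not a implies Dia not a), 0
2. Dia Dia not a, 0
3. not Dia not a, 0
4. a, 0
5. Dia not a, 1
6. a, 1
7. not a, 2
Accessibility: 0R0, 0R1, 1R0, 1R1, 1R2, 2R1, 2R2
The negation has an open branch (countermodel exists).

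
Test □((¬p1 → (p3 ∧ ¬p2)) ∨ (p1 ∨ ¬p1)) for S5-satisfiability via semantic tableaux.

1. □((¬p1 → (p3 ∧ ¬p2)) ∨ (p1 ∨ ¬p1)), u
2. (¬p1 → (p3 ∧ ¬p2)) ∨ (p1 ∨ ¬p1), u
3. p1 ∨ ¬p1, u
4. ¬p1, u
Accessibility: uRu

Satisfiable (open branch found)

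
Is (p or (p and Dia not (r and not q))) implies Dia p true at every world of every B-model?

Valid in B

Tableau for the negation not ((p or (p and Dia not (r and not q))) implies Dia p):
1. not ((p or (p and Dia not (r and not q))) implies Dia p), u
2. p or (p and Dia not (r and not q)), u
3. not Dia p, u
4. not p, u
5. p and Dia not (r and not q), u
6. p, u
7. Dia not (r and not q), u
Accessibility: uRu
Branch closes: p and not p both at u.
All branches of the negation close; one closing branch shown above.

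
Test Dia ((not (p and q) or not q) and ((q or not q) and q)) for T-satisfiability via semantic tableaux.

Satisfiable

1. Dia ((not (p and q) or not q) and ((q or not q) and q)), 0
2. (not (p and q) or not q) and ((q or not q) and q), 1
3. not (p and q) or not q, 1
4. (q or not q) and q, 1
5. q or not q, 1
6. q, 1
7. not (p and q), 1
8. not p, 1
Accessibility: 0R0, 0R1, 1R1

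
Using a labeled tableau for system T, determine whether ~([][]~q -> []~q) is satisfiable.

Unsatisfiable

1. ~([][]~q -> []~q), w0
2. [][]~q, w0   [~->-rule on 1]
3. ~[]~q, w0   [~->-rule on 1]
4. []~q, w0   [[]-rule on 2 via w0Rw0]
5. ~q, w0   [[]-rule on 4 via w0Rw0]
6. q, w1   [~[]-rule on 3: fresh world w1, w0Rw1]
7. []~q, w1   [[]-rule on 2 via w0Rw1]
8. ~q, w1   [[]-rule on 4 via w0Rw1]
Accessibility: w0Rw0, w0Rw1, w1Rw1
Branch closes: q and ~q both at w1.
(One branch shown.) All branches close.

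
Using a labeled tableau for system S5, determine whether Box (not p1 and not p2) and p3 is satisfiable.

Yes, satisfiable

1. Box (not p1 and not p2) and p3, 0
2. Box (not p1 and not p2), 0
3. p3, 0
4. not p1 and not p2, 0
5. not p1, 0
6. not p2, 0
Accessibility: 0R0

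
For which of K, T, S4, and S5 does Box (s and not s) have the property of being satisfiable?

K-tableau for the formula:
1. Box (s and not s), u
Complete open branch: satisfiable in K.
T-tableau for the formula:
1. Box (s and not s), u
2. s and not s, u
3. s, u
4. not s, u
Accessibility: uRu
Branch closes: s and not s both at u.
Every branch closes (one shown): unsatisfiable in T, hence also in S4, S5 (every S4/S5-frame is a T-frame).

K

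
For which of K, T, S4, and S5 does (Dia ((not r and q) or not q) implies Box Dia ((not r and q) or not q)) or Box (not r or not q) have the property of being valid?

S5

S5-tableau for the negation not ((Dia ((not r and q) or not q) implies Box Dia ((not r and q) or not q)) or Box (not r or not q)):
1. not ((Dia ((not r and q) or not q) implies Box Dia ((not r and q) or not q)) or Box (not r or not q)), 0
2. not (Dia ((not r and q) or not q) implies Box Dia ((not r and q) or not q)), 0
3. not Box (not r or not q), 0
4. Dia ((not r and q) or not q), 0
5. not Box Dia ((not r and q) or not q), 0
6. not (not r or not q), 1
7. r, 1
8. q, 1
9. (not r and q) or not q, 2
10. not r and q, 2
11. not r, 2
12. q, 2
13. not Dia ((not r and q) or not q), 3
14. not ((not r and q) or not q), 0
15. not (not r and q), 0
16. q, 0
17. not ((not r and q) or not q), 1
18. not (not r and q), 1
19. not ((not r and q) or not q), 2
20. not (not r and q), 2
21. not ((not r and q) or not q), 3
22. not (not r and q), 3
23. q, 3
24. r, 0
25. not q, 2
Accessibility: 0R0, 0R1, 0R2, 0R3, 1R0, 1R1, 1R2, 1R3, 2R0, 2R1, 2R2, 2R3, 3R0, 3R1, 3R2, 3R3
Branch closes: q and not q both at 2.
Every branch closes (one shown): valid in S5.
S4-tableau for the negation not ((Dia ((not r and q) or not q) implies Box Dia ((not r and q) or not q)) or Box (not r or not q)):
1. not ((Dia ((not r and q) or not q) implies Box Dia ((not r and q) or not q)) or Box (not r or not q)), 0
2. not (Dia ((not r and q) or not q) implies Box Dia ((not r and q) or not q)), 0
3. not Box (not r or not q), 0
4. Dia ((not r and q) or not q), 0
5. not Box Dia ((not r and q) or not q), 0
6. not (not r or not q), 1
7. r, 1
8. q, 1
9. (not r and q) or not q, 2
10. not q, 2
11. not Dia ((not r and q) or not q), 3
12. not ((not r and q) or not q), 3
13. not (not r and q), 3
14. q, 3
15. r, 3
Accessibility: 0R0, 0R1, 0R2, 0R3, 1R1, 2R2, 3R3
Complete open branch: countermodel on an S4-frame, so not valid in S4, nor in K, T (the same frame is also a K-frame and a T-frame).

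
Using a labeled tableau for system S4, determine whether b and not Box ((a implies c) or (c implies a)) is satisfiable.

Unsatisfiable (every branch closes)

1. b and not Box ((a implies c) or (c implies a)), w0
2. b, w0   [and-rule on 1]
3. not Box ((a implies c) or (c implies a)), w0   [and-rule on 1]
4. not ((a implies c) or (c implies a)), w1   [neg-Box-rule on 3: fresh world w1, w0Rw1]
5. not (a implies c), w1   [neg-or-rule on 4]
6. not (c implies a), w1   [neg-or-rule on 4]
7. a, w1   [neg-implies-rule on 5]
8. not c, w1   [neg-implies-rule on 5]
9. c, w1   [neg-implies-rule on 6]
10. not a, w1   [neg-implies-rule on 6]
Accessibility: w0Rw0, w0Rw1, w1Rw1
Branch closes: c and not c both at w1.
Every branch closes; the branch above is one of them.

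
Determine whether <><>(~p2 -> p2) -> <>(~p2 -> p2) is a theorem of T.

Tableau for the negation ~(<><>(~p2 -> p2) -> <>(~p2 -> p2)):
1. ~(<><>(~p2 -> p2) -> <>(~p2 -> p2)), w0
2. <><>(~p2 -> p2), w0
3. ~<>(~p2 -> p2), w0
4. ~(~p2 -> p2), w0
5. ~p2, w0
6. <>(~p2 -> p2), w1
7. ~(~p2 -> p2), w1
8. ~p2, w1
9. ~p2 -> p2, w2
10. p2, w2
Accessibility: w0Rw0, w0Rw1, w1Rw1, w1Rw2, w2Rw2
The negation has an open branch (countermodel exists).

Invalid (countermodel exists)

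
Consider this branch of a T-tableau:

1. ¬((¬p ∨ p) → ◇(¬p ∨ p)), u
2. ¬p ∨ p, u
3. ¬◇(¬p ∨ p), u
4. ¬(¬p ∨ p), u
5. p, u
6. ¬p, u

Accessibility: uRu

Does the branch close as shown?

Closed

Both p and ¬p appear at u.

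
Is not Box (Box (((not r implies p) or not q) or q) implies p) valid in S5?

Tableau for the negation Box (Box (((not r implies p) or not q) or q) implies p):
1. Box (Box (((not r implies p) or not q) or q) implies p), 0
2. Box (((not r implies p) or not q) or q) implies p, 0
3. p, 0
Accessibility: 0R0
The negation has an open branch (countermodel exists).

No, not valid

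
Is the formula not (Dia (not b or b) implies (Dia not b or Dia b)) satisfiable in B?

No, unsatisfiable

1. not (Dia (not b or b) implies (Dia not b or Dia b)), u
2. Dia (not b or b), u   [neg-implies-rule on 1]
3. not (Dia not b or Dia b), u   [neg-implies-rule on 1]
4. not Dia not b, u   [neg-or-rule on 3]
5. not Dia b, u   [neg-or-rule on 3]
6. b, u   [neg-Dia-rule on 4 via uRu]
7. not b, u   [neg-Dia-rule on 5 via uRu]
Accessibility: uRu
Branch closes: b and not b both at u.
All branches of the tableau close; one closing branch shown above.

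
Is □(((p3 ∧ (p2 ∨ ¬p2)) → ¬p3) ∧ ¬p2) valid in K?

Tableau for the negation ¬□(((p3 ∧ (p2 ∨ ¬p2)) → ¬p3) ∧ ¬p2):
1. ¬□(((p3 ∧ (p2 ∨ ¬p2)) → ¬p3) ∧ ¬p2), w0
2. ¬(((p3 ∧ (p2 ∨ ¬p2)) → ¬p3) ∧ ¬p2), w1
3. p2, w1
Accessibility: w0Rw1
The negation has an open branch (countermodel exists).

No, not valid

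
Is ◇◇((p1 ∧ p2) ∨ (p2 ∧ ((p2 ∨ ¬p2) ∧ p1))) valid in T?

Not valid

Tableau for the negation ¬◇◇((p1 ∧ p2) ∨ (p2 ∧ ((p2 ∨ ¬p2) ∧ p1))):
1. ¬◇◇((p1 ∧ p2) ∨ (p2 ∧ ((p2 ∨ ¬p2) ∧ p1))), 0
2. ¬◇((p1 ∧ p2) ∨ (p2 ∧ ((p2 ∨ ¬p2) ∧ p1))), 0
3. ¬((p1 ∧ p2) ∨ (p2 ∧ ((p2 ∨ ¬p2) ∧ p1))), 0
4. ¬(p1 ∧ p2), 0
5. ¬(p2 ∧ ((p2 ∨ ¬p2) ∧ p1)), 0
6. ¬p2, 0
7. ¬((p2 ∨ ¬p2) ∧ p1), 0
8. ¬p1, 0
Accessibility: 0R0
The negation has an open branch (countermodel exists).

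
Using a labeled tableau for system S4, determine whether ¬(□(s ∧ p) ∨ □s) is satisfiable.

Satisfiable (open branch found)

1. ¬(□(s ∧ p) ∨ □s), 0
2. ¬□(s ∧ p), 0
3. ¬□s, 0
4. ¬(s ∧ p), 1
5. ¬p, 1
6. ¬s, 2
Accessibility: 0R0, 0R1, 0R2, 1R1, 2R2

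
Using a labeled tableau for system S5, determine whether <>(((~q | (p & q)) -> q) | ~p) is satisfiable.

1. <>(((~q | (p & q)) -> q) | ~p), 0
2. ((~q | (p & q)) -> q) | ~p, 1
3. ~p, 1
Accessibility: 0R0, 0R1, 1R0, 1R1

Yes, satisfiable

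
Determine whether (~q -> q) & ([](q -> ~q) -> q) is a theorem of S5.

No, not valid

Tableau for the negation ~((~q -> q) & ([](q -> ~q) -> q)):
1. ~((~q -> q) & ([](q -> ~q) -> q)), w0
2. ~([](q -> ~q) -> q), w0
3. [](q -> ~q), w0
4. ~q, w0
5. q -> ~q, w0
Accessibility: w0Rw0
The negation has an open branch (countermodel exists).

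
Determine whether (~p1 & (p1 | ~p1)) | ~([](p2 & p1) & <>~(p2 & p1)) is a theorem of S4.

Tableau for the negation ~((~p1 & (p1 | ~p1)) | ~([](p2 & p1) & <>~(p2 & p1))):
1. ~((~p1 & (p1 | ~p1)) | ~([](p2 & p1) & <>~(p2 & p1))), u
2. ~(~p1 & (p1 | ~p1)), u
3. [](p2 & p1) & <>~(p2 & p1), u
4. [](p2 & p1), u
5. <>~(p2 & p1), u
6. p2 & p1, u
7. p2, u
8. p1, u
9. ~(p2 & p1), v
10. p2 & p1, v
11. p2, v
12. p1, v
13. ~p1, v
Accessibility: uRu, uRv, vRv
Branch closes: p1 and ~p1 both at v.
All branches of the negation close; one closing branch shown above.

Valid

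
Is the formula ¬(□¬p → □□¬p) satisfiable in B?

1. ¬(□¬p → □□¬p), w0
2. □¬p, w0
3. ¬□□¬p, w0
4. ¬p, w0
5. ¬□¬p, w1
6. ¬p, w1
7. p, w2
Accessibility: w0Rw0, w0Rw1, w1Rw0, w1Rw1, w1Rw2, w2Rw1, w2Rw2

Satisfiable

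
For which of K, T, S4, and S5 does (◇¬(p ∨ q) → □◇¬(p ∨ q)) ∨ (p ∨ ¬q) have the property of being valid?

S5

S4-tableau for the negation ¬((◇¬(p ∨ q) → □◇¬(p ∨ q)) ∨ (p ∨ ¬q)):
1. ¬((◇¬(p ∨ q) → □◇¬(p ∨ q)) ∨ (p ∨ ¬q)), w0
2. ¬(◇¬(p ∨ q) → □◇¬(p ∨ q)), w0   [¬∨-rule on 1]
3. ¬(p ∨ ¬q), w0   [¬∨-rule on 1]
4. ◇¬(p ∨ q), w0   [¬→-rule on 2]
5. ¬□◇¬(p ∨ q), w0   [¬→-rule on 2]
6. ¬p, w0   [¬∨-rule on 3]
7. q, w0   [¬∨-rule on 3]
8. ¬(p ∨ q), w1   [◇-rule on 4: fresh world w1, w0Rw1]
9. ¬p, w1   [¬∨-rule on 8]
10. ¬q, w1   [¬∨-rule on 8]
11. ¬◇¬(p ∨ q), w2   [¬□-rule on 5: fresh world w2, w0Rw2]
12. p ∨ q, w2   [¬◇-rule on 11 via w2Rw2]
13. q, w2   [∨-rule on 12 (branches; this branch)]
Accessibility: w0Rw0, w0Rw1, w0Rw2, w1Rw1, w2Rw2
Complete open branch: countermodel on an S4-frame, so not valid in S4, nor in K, T (the same frame is also a K-frame and a T-frame).
S5-tableau for the negation ¬((◇¬(p ∨ q) → □◇¬(p ∨ q)) ∨ (p ∨ ¬q)):
1. ¬((◇¬(p ∨ q) → □◇¬(p ∨ q)) ∨ (p ∨ ¬q)), w0
2. ¬(◇¬(p ∨ q) → □◇¬(p ∨ q)), w0   [¬∨-rule on 1]
3. ¬(p ∨ ¬q), w0   [¬∨-rule on 1]
4. ◇¬(p ∨ q), w0   [¬→-rule on 2]
5. ¬□◇¬(p ∨ q), w0   [¬→-rule on 2]
6. ¬p, w0   [¬∨-rule on 3]
7. q, w0   [¬∨-rule on 3]
8. ¬(p ∨ q), w1   [◇-rule on 4: fresh world w1, w0Rw1]
9. ¬p, w1   [¬∨-rule on 8]
10. ¬q, w1   [¬∨-rule on 8]
11. ¬◇¬(p ∨ q), w2   [¬□-rule on 5: fresh world w2, w0Rw2]
12. p ∨ q, w0   [¬◇-rule on 11 via w2Rw0]
13. p ∨ q, w1   [¬◇-rule on 11 via w2Rw1]
14. p ∨ q, w2   [¬◇-rule on 11 via w2Rw2]
15. q, w1   [∨-rule on 13 (branches; this branch)]
Accessibility: w0Rw0, w0Rw1, w0Rw2, w1Rw0, w1Rw1, w1Rw2, w2Rw0, w2Rw1, w2Rw2
Branch closes: q and ¬q both at w1.
Every branch closes (one shown): valid in S5.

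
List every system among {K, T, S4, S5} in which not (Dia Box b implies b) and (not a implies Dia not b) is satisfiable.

S4-tableau for the formula:
1. not (Dia Box b implies b) and (not a implies Dia not b), u
2. not (Dia Box b implies b), u
3. not a implies Dia not b, u
4. Dia Box b, u
5. not b, u
6. Dia not b, u
7. Box b, v
8. b, v
9. not b, w
Accessibility: uRu, uRv, uRw, vRv, wRw
Complete open branch: satisfiable in S4, hence also in K, T (this S4-model is also a K-model and a T-model).
S5-tableau for the formula:
1. not (Dia Box b implies b) and (not a implies Dia not b), u
2. not (Dia Box b implies b), u
3. not a implies Dia not b, u
4. Dia Box b, u
5. not b, u
6. Dia not b, u
7. Box b, v
8. b, u
Accessibility: uRu, uRv, vRu, vRv
Branch closes: b and not b both at u.
Every branch closes (one shown): unsatisfiable in S5.

K, T, S4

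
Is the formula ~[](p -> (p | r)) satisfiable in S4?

Unsatisfiable

1. ~[](p -> (p | r)), w0
2. ~(p -> (p | r)), w1
3. p, w1
4. ~(p | r), w1
5. ~p, w1
6. ~r, w1
Accessibility: w0Rw0, w0Rw1, w1Rw1
Branch closes: p and ~p both at w1.
(One branch shown.) All branches close.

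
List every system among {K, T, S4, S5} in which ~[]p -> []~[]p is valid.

S4-tableau for the negation ~(~[]p -> []~[]p):
1. ~(~[]p -> []~[]p), 0
2. ~[]p, 0
3. ~[]~[]p, 0
4. ~p, 1
5. []p, 2
6. p, 2
Accessibility: 0R0, 0R1, 0R2, 1R1, 2R2
Complete open branch: countermodel on an S4-frame, so not valid in S4, nor in K, T (the same frame is also a K-frame and a T-frame).
S5-tableau for the negation ~(~[]p -> []~[]p):
1. ~(~[]p -> []~[]p), 0
2. ~[]p, 0
3. ~[]~[]p, 0
4. ~p, 1
5. []p, 2
6. p, 0
7. p, 1
Accessibility: 0R0, 0R1, 0R2, 1R0, 1R1, 1R2, 2R0, 2R1, 2R2
Branch closes: p and ~p both at 1.
Every branch closes (one shown): valid in S5.

S5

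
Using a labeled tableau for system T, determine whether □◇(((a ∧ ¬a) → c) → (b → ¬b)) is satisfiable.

1. □◇(((a ∧ ¬a) → c) → (b → ¬b)), u
2. ◇(((a ∧ ¬a) → c) → (b → ¬b)), u   [□-rule on 1 via uRu]
3. ((a ∧ ¬a) → c) → (b → ¬b), v   [◇-rule on 2: fresh world v, uRv]
4. ◇(((a ∧ ¬a) → c) → (b → ¬b)), v   [□-rule on 1 via uRv]
5. b → ¬b, v   [→-rule on 3 (branches; this branch)]
6. ¬b, v   [→-rule on 5 (branches; this branch)]
7. ((a ∧ ¬a) → c) → (b → ¬b), w   [◇-rule on 4: fresh world w, vRw]
8. b → ¬b, w   [→-rule on 7 (branches; this branch)]
9. ¬b, w   [→-rule on 8 (branches; this branch)]
Accessibility: uRu, uRv, vRv, vRw, wRw

Yes, satisfiable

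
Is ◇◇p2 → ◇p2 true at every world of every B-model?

Tableau for the negation ¬(◇◇p2 → ◇p2):
1. ¬(◇◇p2 → ◇p2), 0
2. ◇◇p2, 0   [¬→-rule on 1]
3. ¬◇p2, 0   [¬→-rule on 1]
4. ¬p2, 0   [¬◇-rule on 3 via 0R0]
5. ◇p2, 1   [◇-rule on 2: fresh world 1, 0R1]
6. ¬p2, 1   [¬◇-rule on 3 via 0R1]
7. p2, 2   [◇-rule on 5: fresh world 2, 1R2]
Accessibility: 0R0, 0R1, 1R0, 1R1, 1R2, 2R1, 2R2
The negation has an open branch (countermodel exists).

Not valid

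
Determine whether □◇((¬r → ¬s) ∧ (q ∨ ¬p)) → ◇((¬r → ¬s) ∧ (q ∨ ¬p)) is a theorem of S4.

Tableau for the negation ¬(□◇((¬r → ¬s) ∧ (q ∨ ¬p)) → ◇((¬r → ¬s) ∧ (q ∨ ¬p))):
1. ¬(□◇((¬r → ¬s) ∧ (q ∨ ¬p)) → ◇((¬r → ¬s) ∧ (q ∨ ¬p))), 0
2. □◇((¬r → ¬s) ∧ (q ∨ ¬p)), 0   [¬→-rule on 1]
3. ¬◇((¬r → ¬s) ∧ (q ∨ ¬p)), 0   [¬→-rule on 1]
4. ◇((¬r → ¬s) ∧ (q ∨ ¬p)), 0   [□-rule on 2 via 0R0]
5. ¬((¬r → ¬s) ∧ (q ∨ ¬p)), 0   [¬◇-rule on 3 via 0R0]
6. ¬(q ∨ ¬p), 0   [¬∧-rule on 5 (branches; this branch)]
7. ¬q, 0   [¬∨-rule on 6]
8. p, 0   [¬∨-rule on 6]
9. (¬r → ¬s) ∧ (q ∨ ¬p), 1   [◇-rule on 4: fresh world 1, 0R1]
10. ¬r → ¬s, 1   [∧-rule on 9]
11. q ∨ ¬p, 1   [∧-rule on 9]
12. ◇((¬r → ¬s) ∧ (q ∨ ¬p)), 1   [□-rule on 2 via 0R1]
13. ¬((¬r → ¬s) ∧ (q ∨ ¬p)), 1   [¬◇-rule on 3 via 0R1]
14. ¬s, 1   [→-rule on 10 (branches; this branch)]
15. ¬p, 1   [∨-rule on 11 (branches; this branch)]
16. ¬(q ∨ ¬p), 1   [¬∧-rule on 13 (branches; this branch)]
17. ¬q, 1   [¬∨-rule on 16]
18. p, 1   [¬∨-rule on 16]
Accessibility: 0R0, 0R1, 1R1
Branch closes: p and ¬p both at 1.
Every branch of the negation's tableau closes; the branch above is one of them.

Valid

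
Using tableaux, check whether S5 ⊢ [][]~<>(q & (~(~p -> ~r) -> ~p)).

Tableau for the negation ~[][]~<>(q & (~(~p -> ~r) -> ~p)):
1. ~[][]~<>(q & (~(~p -> ~r) -> ~p)), w0
2. ~[]~<>(q & (~(~p -> ~r) -> ~p)), w1
3. <>(q & (~(~p -> ~r) -> ~p)), w2
4. q & (~(~p -> ~r) -> ~p), w3
5. q, w3
6. ~(~p -> ~r) -> ~p, w3
7. ~p, w3
Accessibility: w0Rw0, w0Rw1, w0Rw2, w0Rw3, w1Rw0, w1Rw1, w1Rw2, w1Rw3, w2Rw0, w2Rw1, w2Rw2, w2Rw3, w3Rw0, w3Rw1, w3Rw2, w3Rw3
The negation has an open branch (countermodel exists).

Invalid (countermodel exists)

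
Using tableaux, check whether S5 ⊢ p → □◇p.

Valid in S5

Tableau for the negation ¬(p → □◇p):
1. ¬(p → □◇p), w0
2. p, w0
3. ¬□◇p, w0
4. ¬◇p, w1
5. ¬p, w0
Accessibility: w0Rw0, w0Rw1, w1Rw0, w1Rw1
Branch closes: p and ¬p both at w0.
All branches of the negation close; one closing branch shown above.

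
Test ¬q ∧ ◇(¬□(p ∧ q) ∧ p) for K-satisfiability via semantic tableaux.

1. ¬q ∧ ◇(¬□(p ∧ q) ∧ p), u
2. ¬q, u
3. ◇(¬□(p ∧ q) ∧ p), u
4. ¬□(p ∧ q) ∧ p, v
5. ¬□(p ∧ q), v
6. p, v
7. ¬(p ∧ q), w
8. ¬q, w
Accessibility: uRv, vRw

Yes, satisfiable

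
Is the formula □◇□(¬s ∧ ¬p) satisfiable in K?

Satisfiable

1. □◇□(¬s ∧ ¬p), u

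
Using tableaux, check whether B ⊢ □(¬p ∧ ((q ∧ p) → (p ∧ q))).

Tableau for the negation ¬□(¬p ∧ ((q ∧ p) → (p ∧ q))):
1. ¬□(¬p ∧ ((q ∧ p) → (p ∧ q))), w0
2. ¬(¬p ∧ ((q ∧ p) → (p ∧ q))), w1   [¬□-rule on 1: fresh world w1, w0Rw1]
3. p, w1   [¬∧-rule on 2 (branches; this branch)]
Accessibility: w0Rw0, w0Rw1, w1Rw0, w1Rw1
The negation has an open branch (countermodel exists).

Not valid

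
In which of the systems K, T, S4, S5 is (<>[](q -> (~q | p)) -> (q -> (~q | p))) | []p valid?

S5

S5-tableau for the negation ~((<>[](q -> (~q | p)) -> (q -> (~q | p))) | []p):
1. ~((<>[](q -> (~q | p)) -> (q -> (~q | p))) | []p), 0
2. ~(<>[](q -> (~q | p)) -> (q -> (~q | p))), 0
3. ~[]p, 0
4. <>[](q -> (~q | p)), 0
5. ~(q -> (~q | p)), 0
6. q, 0
7. ~(~q | p), 0
8. ~p, 0
9. ~p, 1
10. [](q -> (~q | p)), 2
11. q -> (~q | p), 0
12. q -> (~q | p), 1
13. q -> (~q | p), 2
14. ~q | p, 0
15. ~q | p, 1
16. ~q | p, 2
17. p, 0
Accessibility: 0R0, 0R1, 0R2, 1R0, 1R1, 1R2, 2R0, 2R1, 2R2
Branch closes: p and ~p both at 0.
Every branch closes (one shown): valid in S5.
S4-tableau for the negation ~((<>[](q -> (~q | p)) -> (q -> (~q | p))) | []p):
1. ~((<>[](q -> (~q | p)) -> (q -> (~q | p))) | []p), 0
2. ~(<>[](q -> (~q | p)) -> (q -> (~q | p))), 0
3. ~[]p, 0
4. <>[](q -> (~q | p)), 0
5. ~(q -> (~q | p)), 0
6. q, 0
7. ~(~q | p), 0
8. ~p, 0
9. ~p, 1
10. [](q -> (~q | p)), 2
11. q -> (~q | p), 2
12. ~q | p, 2
13. p, 2
Accessibility: 0R0, 0R1, 0R2, 1R1, 2R2
Complete open branch: countermodel on an S4-frame, so not valid in S4, nor in K, T (the same frame is also a K-frame and a T-frame).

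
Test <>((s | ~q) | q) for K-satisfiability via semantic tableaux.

1. <>((s | ~q) | q), w0
2. (s | ~q) | q, w1
3. q, w1
Accessibility: w0Rw1

Satisfiable (open branch found)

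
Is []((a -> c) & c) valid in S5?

Tableau for the negation ~[]((a -> c) & c):
1. ~[]((a -> c) & c), 0
2. ~((a -> c) & c), 1
3. ~c, 1
Accessibility: 0R0, 0R1, 1R0, 1R1
The negation has an open branch (countermodel exists).

No, not valid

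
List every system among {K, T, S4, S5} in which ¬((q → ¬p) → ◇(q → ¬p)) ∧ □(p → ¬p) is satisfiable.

T-tableau for the formula:
1. ¬((q → ¬p) → ◇(q → ¬p)) ∧ □(p → ¬p), w0
2. ¬((q → ¬p) → ◇(q → ¬p)), w0   [∧-rule on 1]
3. □(p → ¬p), w0   [∧-rule on 1]
4. q → ¬p, w0   [¬→-rule on 2]
5. ¬◇(q → ¬p), w0   [¬→-rule on 2]
6. p → ¬p, w0   [□-rule on 3 via w0Rw0]
7. ¬(q → ¬p), w0   [¬◇-rule on 5 via w0Rw0]
8. q, w0   [¬→-rule on 7]
9. p, w0   [¬→-rule on 7]
10. ¬p, w0   [→-rule on 4 (branches; this branch)]
Accessibility: w0Rw0
Branch closes: p and ¬p both at w0.
Every branch closes (one shown): unsatisfiable in T, hence also in S4, S5 (every S4/S5-frame is a T-frame).
K-tableau for the formula:
1. ¬((q → ¬p) → ◇(q → ¬p)) ∧ □(p → ¬p), w0
2. ¬((q → ¬p) → ◇(q → ¬p)), w0   [∧-rule on 1]
3. □(p → ¬p), w0   [∧-rule on 1]
4. q → ¬p, w0   [¬→-rule on 2]
5. ¬◇(q → ¬p), w0   [¬→-rule on 2]
6. ¬p, w0   [→-rule on 4 (branches; this branch)]
Complete open branch: satisfiable in K.

K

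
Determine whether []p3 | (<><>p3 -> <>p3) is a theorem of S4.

Tableau for the negation ~([]p3 | (<><>p3 -> <>p3)):
1. ~([]p3 | (<><>p3 -> <>p3)), 0
2. ~[]p3, 0
3. ~(<><>p3 -> <>p3), 0
4. <><>p3, 0
5. ~<>p3, 0
6. ~p3, 0
7. ~p3, 1
8. <>p3, 2
9. ~p3, 2
10. p3, 3
11. ~p3, 3
Accessibility: 0R0, 0R1, 0R2, 0R3, 1R1, 2R2, 2R3, 3R3
Branch closes: p3 and ~p3 both at 3.
Every branch of the negation's tableau closes; the branch above is one of them.

Valid in S4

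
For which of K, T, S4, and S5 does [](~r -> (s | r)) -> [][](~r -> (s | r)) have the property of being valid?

S4-tableau for the negation ~([](~r -> (s | r)) -> [][](~r -> (s | r))):
1. ~([](~r -> (s | r)) -> [][](~r -> (s | r))), 0
2. [](~r -> (s | r)), 0
3. ~[][](~r -> (s | r)), 0
4. ~r -> (s | r), 0
5. s | r, 0
6. r, 0
7. ~[](~r -> (s | r)), 1
8. ~r -> (s | r), 1
9. s | r, 1
10. r, 1
11. ~(~r -> (s | r)), 2
12. ~r, 2
13. ~(s | r), 2
14. ~s, 2
15. ~r -> (s | r), 2
16. s | r, 2
17. r, 2
Accessibility: 0R0, 0R1, 0R2, 1R1, 1R2, 2R2
Branch closes: r and ~r both at 2.
Every branch closes (one shown): valid in S4, hence also in S5 (every theorem of S4 is a theorem of S5).
T-tableau for the negation ~([](~r -> (s | r)) -> [][](~r -> (s | r))):
1. ~([](~r -> (s | r)) -> [][](~r -> (s | r))), 0
2. [](~r -> (s | r)), 0
3. ~[][](~r -> (s | r)), 0
4. ~r -> (s | r), 0
5. s | r, 0
6. r, 0
7. ~[](~r -> (s | r)), 1
8. ~r -> (s | r), 1
9. s | r, 1
10. r, 1
11. ~(~r -> (s | r)), 2
12. ~r, 2
13. ~(s | r), 2
14. ~s, 2
Accessibility: 0R0, 0R1, 1R1, 1R2, 2R2
Complete open branch: countermodel on a T-frame, so not valid in T, nor in K (the same frame is also a K-frame).

S4, S5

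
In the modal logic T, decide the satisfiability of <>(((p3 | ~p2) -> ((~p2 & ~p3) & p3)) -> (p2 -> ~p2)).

Satisfiable (open branch found)

1. <>(((p3 | ~p2) -> ((~p2 & ~p3) & p3)) -> (p2 -> ~p2)), 0
2. ((p3 | ~p2) -> ((~p2 & ~p3) & p3)) -> (p2 -> ~p2), 1
3. p2 -> ~p2, 1
4. ~p2, 1
Accessibility: 0R0, 0R1, 1R1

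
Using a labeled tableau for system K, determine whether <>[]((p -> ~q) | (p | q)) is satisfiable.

Satisfiable

1. <>[]((p -> ~q) | (p | q)), 0
2. []((p -> ~q) | (p | q)), 1
Accessibility: 0R1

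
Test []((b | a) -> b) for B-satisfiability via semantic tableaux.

1. []((b | a) -> b), u
2. (b | a) -> b, u   [[]-rule on 1 via uRu]
3. b, u   [->-rule on 2 (branches; this branch)]
Accessibility: uRu

Satisfiable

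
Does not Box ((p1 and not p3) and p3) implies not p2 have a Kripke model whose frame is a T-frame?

1. not Box ((p1 and not p3) and p3) implies not p2, u
2. not p2, u
Accessibility: uRu

Satisfiable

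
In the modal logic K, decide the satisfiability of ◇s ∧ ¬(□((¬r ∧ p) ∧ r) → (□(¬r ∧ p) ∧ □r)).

1. ◇s ∧ ¬(□((¬r ∧ p) ∧ r) → (□(¬r ∧ p) ∧ □r)), w0
2. ◇s, w0   [∧-rule on 1]
3. ¬(□((¬r ∧ p) ∧ r) → (□(¬r ∧ p) ∧ □r)), w0   [∧-rule on 1]
4. □((¬r ∧ p) ∧ r), w0   [¬→-rule on 3]
5. ¬(□(¬r ∧ p) ∧ □r), w0   [¬→-rule on 3]
6. ¬□r, w0   [¬∧-rule on 5 (branches; this branch)]
7. s, w1   [◇-rule on 2: fresh world w1, w0Rw1]
8. (¬r ∧ p) ∧ r, w1   [□-rule on 4 via w0Rw1]
9. ¬r ∧ p, w1   [∧-rule on 8]
10. r, w1   [∧-rule on 8]
11. ¬r, w1   [∧-rule on 9]
12. p, w1   [∧-rule on 9]
Accessibility: w0Rw1
Branch closes: r and ¬r both at w1.
All branches of the tableau close; one closing branch shown above.

Unsatisfiable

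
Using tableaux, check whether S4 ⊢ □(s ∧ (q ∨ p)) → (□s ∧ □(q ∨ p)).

Tableau for the negation ¬(□(s ∧ (q ∨ p)) → (□s ∧ □(q ∨ p))):
1. ¬(□(s ∧ (q ∨ p)) → (□s ∧ □(q ∨ p))), 0
2. □(s ∧ (q ∨ p)), 0
3. ¬(□s ∧ □(q ∨ p)), 0
4. s ∧ (q ∨ p), 0
5. s, 0
6. q ∨ p, 0
7. ¬□(q ∨ p), 0
8. p, 0
9. ¬(q ∨ p), 1
10. ¬q, 1
11. ¬p, 1
12. s ∧ (q ∨ p), 1
13. s, 1
14. q ∨ p, 1
15. p, 1
Accessibility: 0R0, 0R1, 1R1
Branch closes: p and ¬p both at 1.
Every branch of the negation's tableau closes; the branch above is one of them.

Valid in S4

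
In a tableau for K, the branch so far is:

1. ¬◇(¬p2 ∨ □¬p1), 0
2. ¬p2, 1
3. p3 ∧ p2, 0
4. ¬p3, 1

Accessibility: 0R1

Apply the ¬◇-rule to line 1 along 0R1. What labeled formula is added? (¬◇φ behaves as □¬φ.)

¬◇φ behaves as □¬φ: propagate the negated body to each accessible world.

¬(¬p2 ∨ □¬p1), 1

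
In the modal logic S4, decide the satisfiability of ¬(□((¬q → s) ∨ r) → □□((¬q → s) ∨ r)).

Unsatisfiable

1. ¬(□((¬q → s) ∨ r) → □□((¬q → s) ∨ r)), w0
2. □((¬q → s) ∨ r), w0
3. ¬□□((¬q → s) ∨ r), w0
4. (¬q → s) ∨ r, w0
5. ¬q → s, w0
6. s, w0
7. ¬□((¬q → s) ∨ r), w1
8. (¬q → s) ∨ r, w1
9. ¬q → s, w1
10. s, w1
11. ¬((¬q → s) ∨ r), w2
12. ¬(¬q → s), w2
13. ¬r, w2
14. ¬q, w2
15. ¬s, w2
16. (¬q → s) ∨ r, w2
17. ¬q → s, w2
18. s, w2
Accessibility: w0Rw0, w0Rw1, w0Rw2, w1Rw1, w1Rw2, w2Rw2
Branch closes: s and ¬s both at w2.
Every branch closes; the branch above is one of them.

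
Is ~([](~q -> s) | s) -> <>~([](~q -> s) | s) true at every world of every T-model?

Valid

Tableau for the negation ~(~([](~q -> s) | s) -> <>~([](~q -> s) | s)):
1. ~(~([](~q -> s) | s) -> <>~([](~q -> s) | s)), u
2. ~([](~q -> s) | s), u   [~->-rule on 1]
3. ~<>~([](~q -> s) | s), u   [~->-rule on 1]
4. ~[](~q -> s), u   [~|-rule on 2]
5. ~s, u   [~|-rule on 2]
6. [](~q -> s) | s, u   [~<>-rule on 3 via uRu]
7. [](~q -> s), u   [|-rule on 6 (branches; this branch)]
8. ~q -> s, u   [[]-rule on 7 via uRu]
9. q, u   [->-rule on 8 (branches; this branch)]
10. ~(~q -> s), v   [~[]-rule on 4: fresh world v, uRv]
11. ~q, v   [~->-rule on 10]
12. ~s, v   [~->-rule on 10]
13. [](~q -> s) | s, v   [~<>-rule on 3 via uRv]
14. ~q -> s, v   [[]-rule on 7 via uRv]
15. [](~q -> s), v   [|-rule on 13 (branches; this branch)]
16. s, v   [->-rule on 14 (branches; this branch)]
Accessibility: uRu, uRv, vRv
Branch closes: s and ~s both at v.
Every branch of the negation's tableau closes; the branch above is one of them.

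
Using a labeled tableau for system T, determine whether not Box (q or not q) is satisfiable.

1. not Box (q or not q), u
2. not (q or not q), v
3. not q, v
4. q, v
Accessibility: uRu, uRv, vRv
Branch closes: q and not q both at v.
(One branch shown.) All branches close.

Unsatisfiable (every branch closes)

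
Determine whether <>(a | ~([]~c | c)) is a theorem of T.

Tableau for the negation ~<>(a | ~([]~c | c)):
1. ~<>(a | ~([]~c | c)), w0
2. ~(a | ~([]~c | c)), w0   [~<>-rule on 1 via w0Rw0]
3. ~a, w0   [~|-rule on 2]
4. []~c | c, w0   [~|-rule on 2]
5. c, w0   [|-rule on 4 (branches; this branch)]
Accessibility: w0Rw0
The negation has an open branch (countermodel exists).

Not valid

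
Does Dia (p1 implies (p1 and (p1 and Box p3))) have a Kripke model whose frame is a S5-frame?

Satisfiable (open branch found)

1. Dia (p1 implies (p1 and (p1 and Box p3))), u
2. p1 implies (p1 and (p1 and Box p3)), v   [Dia-rule on 1: fresh world v, uRv]
3. p1 and (p1 and Box p3), v   [implies-rule on 2 (branches; this branch)]
4. p1, v   [and-rule on 3]
5. p1 and Box p3, v   [and-rule on 3]
6. Box p3, v   [and-rule on 5]
7. p3, u   [Box-rule on 6 via vRu]
8. p3, v   [Box-rule on 6 via vRv]
Accessibility: uRu, uRv, vRu, vRv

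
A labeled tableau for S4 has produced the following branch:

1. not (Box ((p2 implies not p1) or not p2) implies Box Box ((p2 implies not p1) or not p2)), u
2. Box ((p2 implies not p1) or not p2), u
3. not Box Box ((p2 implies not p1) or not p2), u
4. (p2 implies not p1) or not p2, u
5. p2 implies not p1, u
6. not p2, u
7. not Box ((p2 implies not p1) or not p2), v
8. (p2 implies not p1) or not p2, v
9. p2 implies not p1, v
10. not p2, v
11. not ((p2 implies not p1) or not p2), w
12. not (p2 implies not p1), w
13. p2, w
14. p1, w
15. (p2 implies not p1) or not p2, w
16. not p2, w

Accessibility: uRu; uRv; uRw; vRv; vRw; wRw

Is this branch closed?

Both p2 and not p2 appear at w.

Closed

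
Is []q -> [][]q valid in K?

Tableau for the negation ~([]q -> [][]q):
1. ~([]q -> [][]q), u
2. []q, u
3. ~[][]q, u
4. ~[]q, v
5. q, v
6. ~q, w
Accessibility: uRv, vRw
The negation has an open branch (countermodel exists).

No, not valid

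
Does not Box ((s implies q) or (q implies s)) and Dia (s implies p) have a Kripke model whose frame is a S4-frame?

Unsatisfiable (every branch closes)

1. not Box ((s implies q) or (q implies s)) and Dia (s implies p), u
2. not Box ((s implies q) or (q implies s)), u
3. Dia (s implies p), u
4. not ((s implies q) or (q implies s)), v
5. not (s implies q), v
6. not (q implies s), v
7. s, v
8. not q, v
9. q, v
10. not s, v
Accessibility: uRu, uRv, vRv
Branch closes: q and not q both at v.
All branches of the tableau close; one closing branch shown above.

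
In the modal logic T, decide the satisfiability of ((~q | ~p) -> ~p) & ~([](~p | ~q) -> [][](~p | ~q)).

1. ((~q | ~p) -> ~p) & ~([](~p | ~q) -> [][](~p | ~q)), u
2. (~q | ~p) -> ~p, u
3. ~([](~p | ~q) -> [][](~p | ~q)), u
4. [](~p | ~q), u
5. ~[][](~p | ~q), u
6. ~p | ~q, u
7. ~p, u
8. ~q, u
9. ~[](~p | ~q), v
10. ~p | ~q, v
11. ~q, v
12. ~(~p | ~q), w
13. p, w
14. q, w
Accessibility: uRu, uRv, vRv, vRw, wRw

Satisfiable (open branch found)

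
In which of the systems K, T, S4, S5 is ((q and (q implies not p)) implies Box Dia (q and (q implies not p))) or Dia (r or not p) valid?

T, S4, S5

K-tableau for the negation not (((q and (q implies not p)) implies Box Dia (q and (q implies not p))) or Dia (r or not p)):
1. not (((q and (q implies not p)) implies Box Dia (q and (q implies not p))) or Dia (r or not p)), w0
2. not ((q and (q implies not p)) implies Box Dia (q and (q implies not p))), w0
3. not Dia (r or not p), w0
4. q and (q implies not p), w0
5. not Box Dia (q and (q implies not p)), w0
6. q, w0
7. q implies not p, w0
8. not p, w0
9. not Dia (q and (q implies not p)), w1
10. not (r or not p), w1
11. not r, w1
12. p, w1
Accessibility: w0Rw1
Complete open branch: countermodel on a K-frame, so not valid in K.
T-tableau for the negation not (((q and (q implies not p)) implies Box Dia (q and (q implies not p))) or Dia (r or not p)):
1. not (((q and (q implies not p)) implies Box Dia (q and (q implies not p))) or Dia (r or not p)), w0
2. not ((q and (q implies not p)) implies Box Dia (q and (q implies not p))), w0
3. not Dia (r or not p), w0
4. q and (q implies not p), w0
5. not Box Dia (q and (q implies not p)), w0
6. q, w0
7. q implies not p, w0
8. not (r or not p), w0
9. not r, w0
10. p, w0
11. not p, w0
Accessibility: w0Rw0
Branch closes: p and not p both at w0.
Every branch closes (one shown): valid in T, hence also in S4, S5 (every theorem of T is a theorem of S4 and S5).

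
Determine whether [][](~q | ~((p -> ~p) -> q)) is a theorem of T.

Tableau for the negation ~[][](~q | ~((p -> ~p) -> q)):
1. ~[][](~q | ~((p -> ~p) -> q)), u
2. ~[](~q | ~((p -> ~p) -> q)), v
3. ~(~q | ~((p -> ~p) -> q)), w
4. q, w
5. (p -> ~p) -> q, w
Accessibility: uRu, uRv, vRv, vRw, wRw
The negation has an open branch (countermodel exists).

Not valid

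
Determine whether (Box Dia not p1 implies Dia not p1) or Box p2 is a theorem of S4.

Yes, valid

Tableau for the negation not ((Box Dia not p1 implies Dia not p1) or Box p2):
1. not ((Box Dia not p1 implies Dia not p1) or Box p2), w0
2. not (Box Dia not p1 implies Dia not p1), w0   [neg-or-rule on 1]
3. not Box p2, w0   [neg-or-rule on 1]
4. Box Dia not p1, w0   [neg-implies-rule on 2]
5. not Dia not p1, w0   [neg-implies-rule on 2]
6. Dia not p1, w0   [Box-rule on 4 via w0Rw0]
7. p1, w0   [neg-Dia-rule on 5 via w0Rw0]
8. not p2, w1   [neg-Box-rule on 3: fresh world w1, w0Rw1]
9. Dia not p1, w1   [Box-rule on 4 via w0Rw1]
10. p1, w1   [neg-Dia-rule on 5 via w0Rw1]
11. not p1, w2   [Dia-rule on 6: fresh world w2, w0Rw2]
12. Dia not p1, w2   [Box-rule on 4 via w0Rw2]
13. p1, w2   [neg-Dia-rule on 5 via w0Rw2]
Accessibility: w0Rw0, w0Rw1, w0Rw2, w1Rw1, w2Rw2
Branch closes: p1 and not p1 both at w2.
Every branch of the negation's tableau closes; the branch above is one of them.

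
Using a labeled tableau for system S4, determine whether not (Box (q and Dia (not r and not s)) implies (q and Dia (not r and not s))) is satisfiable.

1. not (Box (q and Dia (not r and not s)) implies (q and Dia (not r and not s))), u
2. Box (q and Dia (not r and not s)), u   [neg-implies-rule on 1]
3. not (q and Dia (not r and not s)), u   [neg-implies-rule on 1]
4. q and Dia (not r and not s), u   [Box-rule on 2 via uRu]
5. q, u   [and-rule on 4]
6. Dia (not r and not s), u   [and-rule on 4]
7. not Dia (not r and not s), u   [neg-and-rule on 3 (branches; this branch)]
8. not (not r and not s), u   [neg-Dia-rule on 7 via uRu]
9. s, u   [neg-and-rule on 8 (branches; this branch)]
10. not r and not s, v   [Dia-rule on 6: fresh world v, uRv]
11. not r, v   [and-rule on 10]
12. not s, v   [and-rule on 10]
13. q and Dia (not r and not s), v   [Box-rule on 2 via uRv]
14. q, v   [and-rule on 13]
15. Dia (not r and not s), v   [and-rule on 13]
16. not (not r and not s), v   [neg-Dia-rule on 7 via uRv]
17. s, v   [neg-and-rule on 16 (branches; this branch)]
Accessibility: uRu, uRv, vRv
Branch closes: s and not s both at v.
All branches of the tableau close; one closing branch shown above.

Unsatisfiable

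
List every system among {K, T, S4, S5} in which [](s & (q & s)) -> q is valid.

T, S4, S5

T-tableau for the negation ~([](s & (q & s)) -> q):
1. ~([](s & (q & s)) -> q), w0
2. [](s & (q & s)), w0
3. ~q, w0
4. s & (q & s), w0
5. s, w0
6. q & s, w0
7. q, w0
Accessibility: w0Rw0
Branch closes: q and ~q both at w0.
Every branch closes (one shown): valid in T, hence also in S4, S5 (every theorem of T is a theorem of S4 and S5).
K-tableau for the negation ~([](s & (q & s)) -> q):
1. ~([](s & (q & s)) -> q), w0
2. [](s & (q & s)), w0
3. ~q, w0
Complete open branch: countermodel on a K-frame, so not valid in K.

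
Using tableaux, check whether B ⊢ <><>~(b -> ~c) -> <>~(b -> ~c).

Not valid

Tableau for the negation ~(<><>~(b -> ~c) -> <>~(b -> ~c)):
1. ~(<><>~(b -> ~c) -> <>~(b -> ~c)), w0
2. <><>~(b -> ~c), w0   [~->-rule on 1]
3. ~<>~(b -> ~c), w0   [~->-rule on 1]
4. b -> ~c, w0   [~<>-rule on 3 via w0Rw0]
5. ~c, w0   [->-rule on 4 (branches; this branch)]
6. <>~(b -> ~c), w1   [<>-rule on 2: fresh world w1, w0Rw1]
7. b -> ~c, w1   [~<>-rule on 3 via w0Rw1]
8. ~c, w1   [->-rule on 7 (branches; this branch)]
9. ~(b -> ~c), w2   [<>-rule on 6: fresh world w2, w1Rw2]
10. b, w2   [~->-rule on 9]
11. c, w2   [~->-rule on 9]
Accessibility: w0Rw0, w0Rw1, w1Rw0, w1Rw1, w1Rw2, w2Rw1, w2Rw2
The negation has an open branch (countermodel exists).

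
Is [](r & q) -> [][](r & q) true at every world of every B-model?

Not valid

Tableau for the negation ~([](r & q) -> [][](r & q)):
1. ~([](r & q) -> [][](r & q)), w0
2. [](r & q), w0
3. ~[][](r & q), w0
4. r & q, w0
5. r, w0
6. q, w0
7. ~[](r & q), w1
8. r & q, w1
9. r, w1
10. q, w1
11. ~(r & q), w2
12. ~q, w2
Accessibility: w0Rw0, w0Rw1, w1Rw0, w1Rw1, w1Rw2, w2Rw1, w2Rw2
The negation has an open branch (countermodel exists).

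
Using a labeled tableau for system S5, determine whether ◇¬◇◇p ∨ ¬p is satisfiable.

1. ◇¬◇◇p ∨ ¬p, 0
2. ¬p, 0   [∨-rule on 1 (branches; this branch)]
Accessibility: 0R0

Satisfiable (open branch found)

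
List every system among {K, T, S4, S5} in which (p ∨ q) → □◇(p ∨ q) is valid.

S4-tableau for the negation ¬((p ∨ q) → □◇(p ∨ q)):
1. ¬((p ∨ q) → □◇(p ∨ q)), 0
2. p ∨ q, 0
3. ¬□◇(p ∨ q), 0
4. q, 0
5. ¬◇(p ∨ q), 1
6. ¬(p ∨ q), 1
7. ¬p, 1
8. ¬q, 1
Accessibility: 0R0, 0R1, 1R1
Complete open branch: countermodel on an S4-frame, so not valid in S4, nor in K, T (the same frame is also a K-frame and a T-frame).
S5-tableau for the negation ¬((p ∨ q) → □◇(p ∨ q)):
1. ¬((p ∨ q) → □◇(p ∨ q)), 0
2. p ∨ q, 0
3. ¬□◇(p ∨ q), 0
4. q, 0
5. ¬◇(p ∨ q), 1
6. ¬(p ∨ q), 0
7. ¬p, 0
8. ¬q, 0
Accessibility: 0R0, 0R1, 1R0, 1R1
Branch closes: q and ¬q both at 0.
Every branch closes (one shown): valid in S5.

S5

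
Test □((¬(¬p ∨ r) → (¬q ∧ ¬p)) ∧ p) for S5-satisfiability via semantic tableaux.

1. □((¬(¬p ∨ r) → (¬q ∧ ¬p)) ∧ p), 0
2. (¬(¬p ∨ r) → (¬q ∧ ¬p)) ∧ p, 0
3. ¬(¬p ∨ r) → (¬q ∧ ¬p), 0
4. p, 0
5. ¬p ∨ r, 0
6. r, 0
Accessibility: 0R0

Satisfiable (open branch found)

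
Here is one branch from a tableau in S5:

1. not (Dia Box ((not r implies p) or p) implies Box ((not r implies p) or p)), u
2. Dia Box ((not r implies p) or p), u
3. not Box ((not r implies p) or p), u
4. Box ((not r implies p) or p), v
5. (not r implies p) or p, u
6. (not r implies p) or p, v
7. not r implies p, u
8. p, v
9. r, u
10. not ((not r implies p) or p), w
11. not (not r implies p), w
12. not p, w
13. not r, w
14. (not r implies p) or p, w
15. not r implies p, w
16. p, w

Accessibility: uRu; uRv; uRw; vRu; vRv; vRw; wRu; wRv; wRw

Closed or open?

Both p and not p appear at w.

Yes, closed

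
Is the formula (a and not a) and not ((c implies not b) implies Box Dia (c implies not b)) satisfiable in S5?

No, unsatisfiable

1. (a and not a) and not ((c implies not b) implies Box Dia (c implies not b)), u
2. a and not a, u   [and-rule on 1]
3. not ((c implies not b) implies Box Dia (c implies not b)), u   [and-rule on 1]
4. a, u   [and-rule on 2]
5. not a, u   [and-rule on 2]
Accessibility: uRu
Branch closes: a and not a both at u.
Every branch closes; the branch above is one of them.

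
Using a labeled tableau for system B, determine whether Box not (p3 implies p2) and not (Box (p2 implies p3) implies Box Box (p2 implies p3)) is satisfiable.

1. Box not (p3 implies p2) and not (Box (p2 implies p3) implies Box Box (p2 implies p3)), 0
2. Box not (p3 implies p2), 0
3. not (Box (p2 implies p3) implies Box Box (p2 implies p3)), 0
4. Box (p2 implies p3), 0
5. not Box Box (p2 implies p3), 0
6. not (p3 implies p2), 0
7. p3, 0
8. not p2, 0
9. p2 implies p3, 0
10. not Box (p2 implies p3), 1
11. not (p3 implies p2), 1
12. p3, 1
13. not p2, 1
14. p2 implies p3, 1
15. not (p2 implies p3), 2
16. p2, 2
17. not p3, 2
Accessibility: 0R0, 0R1, 1R0, 1R1, 1R2, 2R1, 2R2

Satisfiable (open branch found)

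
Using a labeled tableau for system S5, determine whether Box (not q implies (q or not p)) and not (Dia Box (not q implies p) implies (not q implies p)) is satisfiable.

No, unsatisfiable

1. Box (not q implies (q or not p)) and not (Dia Box (not q implies p) implies (not q implies p)), u
2. Box (not q implies (q or not p)), u
3. not (Dia Box (not q implies p) implies (not q implies p)), u
4. Dia Box (not q implies p), u
5. not (not q implies p), u
6. not q, u
7. not p, u
8. not q implies (q or not p), u
9. q or not p, u
10. Box (not q implies p), v
11. not q implies (q or not p), v
12. not q implies p, u
13. not q implies p, v
14. q or not p, v
15. p, u
Accessibility: uRu, uRv, vRu, vRv
Branch closes: p and not p both at u.
Every branch closes; the branch above is one of them.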